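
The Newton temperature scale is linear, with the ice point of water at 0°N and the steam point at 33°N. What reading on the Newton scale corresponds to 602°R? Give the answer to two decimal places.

20.23°N

First in Celsius: (602 - 491.67) × 5/9 = 61.2944°C.
Linearly onto the Newton scale: 0 + (61.2944 / 100) × (33 - 0) = 20.23°N.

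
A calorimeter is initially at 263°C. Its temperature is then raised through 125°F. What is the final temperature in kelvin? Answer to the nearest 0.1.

605.6 K

The 125°F change is an interval, so only the factor 5/9 applies: +125 × 5/9 = +69.4444°C.
Final Celsius temperature: 263.0000 + 69.4444 = 332.4444°C.
In kelvin: 332.4444 + 273.15 = 605.6 K.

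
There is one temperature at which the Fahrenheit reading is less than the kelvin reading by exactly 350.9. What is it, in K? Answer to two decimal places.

135.96 K

Let K be the kelvin reading. The Fahrenheit reading is F = 1.8·K - 459.67.
Require F - K = -350.9: (0.8)·K - 459.67 = -350.9.
K = (-350.9 + 459.67) / (0.8) = 135.96.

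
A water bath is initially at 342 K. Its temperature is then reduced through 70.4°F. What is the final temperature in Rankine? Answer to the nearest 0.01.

545.20°R

Initial temperature in Celsius: 342 - 273.15 = 68.8500°C.
The 70.4°F change is an interval, so only the factor 5/9 applies: -70.4 × 5/9 = -39.1111°C.
Final Celsius temperature: 68.8500 - 39.1111 = 29.7389°C.
In Rankine: 29.7389 × 1.8 + 491.67 = 545.20°R.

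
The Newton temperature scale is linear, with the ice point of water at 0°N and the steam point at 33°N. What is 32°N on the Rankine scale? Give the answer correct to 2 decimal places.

666.22°R

Linear interpolation between the fixed points: C = (32 - 0) × 100 / (33 - 0) = 96.9697°C.
Then 96.9697 × 1.8 + 491.67 = 666.22°R.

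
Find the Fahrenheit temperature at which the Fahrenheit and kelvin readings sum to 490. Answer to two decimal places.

Let F be the Fahrenheit reading. The kelvin reading is K = 5/9·F + 255.372.
Require F + K = 490: (14/9)·F + 255.372 = 490.
F = (490 - 255.372) / (14/9) = 150.83.

150.83°F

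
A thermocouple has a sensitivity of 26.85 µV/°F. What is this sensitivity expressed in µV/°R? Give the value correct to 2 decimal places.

Since only a temperature interval is involved, the additive offset between the scales drops out.
A change of 1°R is a change of 1°F, so per °R the value is 26.85 × 1 = 26.85.

26.85 µV/°R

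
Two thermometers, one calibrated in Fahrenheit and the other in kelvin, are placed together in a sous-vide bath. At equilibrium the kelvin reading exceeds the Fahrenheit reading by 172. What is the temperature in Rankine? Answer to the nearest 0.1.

Let x be the Fahrenheit reading; then the kelvin reading is 5/9·x + 255.372.
(5/9·x + 255.372) - x = 172  ⇒  (-4/9)·x = -83.3722  ⇒  x = 187.5875°F.
In Celsius: (187.5875 - 32) × 5/9 = 86.4375°C.
In Rankine: 86.4375 × 1.8 + 491.67 = 647.3°R.

647.3°R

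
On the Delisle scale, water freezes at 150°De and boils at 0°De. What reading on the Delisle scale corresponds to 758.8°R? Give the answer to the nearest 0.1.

First in Celsius: (758.8 - 491.67) × 5/9 = 148.4056°C.
Linearly onto the Delisle scale: 150 + (148.4056 / 100) × (0 - 150) = -72.6°De.

-72.6°De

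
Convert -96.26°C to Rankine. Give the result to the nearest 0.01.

318.40°R

In Rankine: -96.2600 × 1.8 + 491.67 = 318.40°R.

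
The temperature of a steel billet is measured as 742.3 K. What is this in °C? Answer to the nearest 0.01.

469.15°C

In Celsius: 742.3 - 273.15 = 469.1500°C.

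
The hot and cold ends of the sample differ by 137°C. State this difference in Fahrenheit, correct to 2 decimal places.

246.60°F

An interval of 1°C corresponds to 1.8°F.
137 × 1.8 = 246.60.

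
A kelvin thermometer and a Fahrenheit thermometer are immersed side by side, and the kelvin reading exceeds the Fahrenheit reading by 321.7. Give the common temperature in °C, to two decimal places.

-100.69°C

Let x be the kelvin reading; then the Fahrenheit reading is 1.8·x - 459.67.
(1.8·x - 459.67) - x = -321.7  ⇒  (0.8)·x = 137.97  ⇒  x = 172.4625 K.
In Celsius: 172.4625 - 273.15 = -100.69°C.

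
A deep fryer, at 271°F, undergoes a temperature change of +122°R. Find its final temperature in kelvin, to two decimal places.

473.71 K

Initial temperature in Celsius: (271 - 32) × 5/9 = 132.7778°C.
The 122°R change is an interval, so only the factor 5/9 applies: +122 × 5/9 = +67.7778°C.
Final Celsius temperature: 132.7778 + 67.7778 = 200.5556°C.
In kelvin: 200.5556 + 273.15 = 473.71 K.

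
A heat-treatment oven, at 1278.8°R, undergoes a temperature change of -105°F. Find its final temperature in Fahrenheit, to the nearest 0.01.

Initial temperature in Celsius: (1278.8 - 491.67) × 5/9 = 437.2944°C.
The 105°F change is an interval, so only the factor 5/9 applies: -105 × 5/9 = -58.3333°C.
Final Celsius temperature: 437.2944 - 58.3333 = 378.9611°C.
In Fahrenheit: 378.9611 × 1.8 + 32 = 714.13°F.

714.13°F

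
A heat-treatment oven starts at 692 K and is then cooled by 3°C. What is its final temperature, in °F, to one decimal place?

Initial temperature in Celsius: 692 - 273.15 = 418.8500°C.
Final Celsius temperature: 418.8500 - 3.0000 = 415.8500°C.
In Fahrenheit: 415.8500 × 1.8 + 32 = 780.5°F.

780.5°F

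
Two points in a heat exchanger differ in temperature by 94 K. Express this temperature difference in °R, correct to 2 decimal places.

An interval of 1 K corresponds to 1.8°R.
94 × 1.8 = 169.20.

169.20°R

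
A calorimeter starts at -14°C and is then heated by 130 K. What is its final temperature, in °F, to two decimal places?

240.80°F

The 130 K change is an interval; Kelvin and Celsius degrees are the same size, so ΔC = +130°C.
Final Celsius temperature: -14.0000 + 130.0000 = 116.0000°C.
In Fahrenheit: 116.0000 × 1.8 + 32 = 240.80°F.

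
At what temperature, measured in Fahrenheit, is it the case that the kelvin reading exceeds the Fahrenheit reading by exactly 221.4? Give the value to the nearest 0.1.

76.4°F

Let F be the Fahrenheit reading. The kelvin reading is K = 5/9·F + 255.372.
Require K - F = 221.4: (-4/9)·F + 255.372 = 221.4.
F = (221.4 - 255.372) / (-4/9) = 76.4.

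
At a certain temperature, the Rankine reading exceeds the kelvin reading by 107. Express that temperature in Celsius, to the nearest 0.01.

Let x be the Rankine reading; then the kelvin reading is 5/9·x.
(5/9·x) - x = -107  ⇒  (-4/9)·x = -107  ⇒  x = 240.7500°R.
In Celsius: (240.75 - 491.67) × 5/9 = -139.40°C.

-139.40°C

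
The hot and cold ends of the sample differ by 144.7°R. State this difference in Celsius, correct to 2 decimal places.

80.39°C

For a temperature interval the offset drops out; only the factor 5/9 applies.
144.7 × 5/9 = 80.39.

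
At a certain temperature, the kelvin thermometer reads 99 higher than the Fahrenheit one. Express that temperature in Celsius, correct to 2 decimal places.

177.69°C

Let x be the Fahrenheit reading; then the kelvin reading is 5/9·x + 255.372.
(5/9·x + 255.372) - x = 99  ⇒  (-4/9)·x = -156.372  ⇒  x = 351.8375°F.
In Celsius: (351.8375 - 32) × 5/9 = 177.69°C.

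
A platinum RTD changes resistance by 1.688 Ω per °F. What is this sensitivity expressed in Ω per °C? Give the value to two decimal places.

The quantity depends on a temperature interval, so only the ratio of degree sizes applies; the offset between the scales is irrelevant.
A change of 1°C is a change of 1.8°F, so per °C the value is 1.688 × 1.8 = 3.04.

3.04 Ω per °C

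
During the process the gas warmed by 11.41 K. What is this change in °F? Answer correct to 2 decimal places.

20.54°F

Only the scale ratio 1.8 matters for a change in temperature.
11.41 × 1.8 = 20.54.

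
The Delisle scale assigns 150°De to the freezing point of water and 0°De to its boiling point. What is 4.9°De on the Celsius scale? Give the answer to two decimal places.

Linear interpolation between the fixed points: C = (4.9 - 150) × 100 / (0 - 150) = 96.7333°C.

96.73°C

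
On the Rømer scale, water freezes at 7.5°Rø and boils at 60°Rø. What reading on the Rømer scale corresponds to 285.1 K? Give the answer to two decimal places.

First in Celsius: 285.1 - 273.15 = 11.9500°C.
Linearly onto the Rømer scale: 7.5 + (11.9500 / 100) × (60 - 7.5) = 13.77°Rø.

13.77°Rø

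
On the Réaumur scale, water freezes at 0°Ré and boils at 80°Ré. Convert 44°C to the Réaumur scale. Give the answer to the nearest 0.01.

35.20°Ré

Linearly onto the Réaumur scale: 0 + (44.0000 / 100) × (80 - 0) = 35.20°Ré.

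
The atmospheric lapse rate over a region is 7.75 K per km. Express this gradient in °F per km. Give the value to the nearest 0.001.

The quantity depends on a temperature interval, so only the ratio of degree sizes applies; the offset between the scales is irrelevant.
A change of 1 K is a change of 1.8°F, so 7.75 × 1.8 = 13.950.

13.950 °F/km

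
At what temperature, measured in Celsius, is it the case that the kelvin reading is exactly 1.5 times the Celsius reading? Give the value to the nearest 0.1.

546.3°C

Let C be the Celsius reading. The kelvin reading is K = 1·C + 273.15.
Require K = 1.5·C: 1·C + 273.15 = 1.5·C.
(-0.5)·C = -273.15  ⇒  C = 546.3.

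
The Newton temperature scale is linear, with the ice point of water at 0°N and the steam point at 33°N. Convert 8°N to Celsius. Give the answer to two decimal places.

24.24°C

Linear interpolation between the fixed points: C = (8 - 0) × 100 / (33 - 0) = 24.2424°C.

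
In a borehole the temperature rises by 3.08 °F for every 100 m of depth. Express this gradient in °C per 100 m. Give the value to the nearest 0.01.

1.71 °C/100 m

Since only a temperature interval is involved, the additive offset between the scales drops out.
A change of 1°F is a change of 5/9°C, so 3.08 × 5/9 = 1.71.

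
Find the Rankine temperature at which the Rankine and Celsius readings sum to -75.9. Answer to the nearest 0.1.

Let R be the Rankine reading. The Celsius reading is C = 5/9·R - 273.15.
Require R + C = -75.9: (14/9)·R - 273.15 = -75.9.
R = (-75.9 + 273.15) / (14/9) = 126.8.

126.8°R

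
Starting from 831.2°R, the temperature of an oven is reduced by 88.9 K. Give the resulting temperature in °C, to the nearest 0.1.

99.7°C

Initial temperature in Celsius: (831.2 - 491.67) × 5/9 = 188.6278°C.
The 88.9 K change is an interval; Kelvin and Celsius degrees are the same size, so ΔC = -88.9°C.
Final Celsius temperature: 188.6278 - 88.9000 = 99.7278°C.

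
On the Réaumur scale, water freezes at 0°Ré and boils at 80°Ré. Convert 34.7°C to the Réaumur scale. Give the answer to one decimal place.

27.8°Ré

Linearly onto the Réaumur scale: 0 + (34.7000 / 100) × (80 - 0) = 27.8°Ré.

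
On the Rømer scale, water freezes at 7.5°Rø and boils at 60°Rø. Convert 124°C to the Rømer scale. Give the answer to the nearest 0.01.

72.60°Rø

Linearly onto the Rømer scale: 7.5 + (124.0000 / 100) × (60 - 7.5) = 72.60°Rø.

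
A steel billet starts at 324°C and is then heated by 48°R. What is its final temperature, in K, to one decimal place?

The 48°R change is an interval, so only the factor 5/9 applies: +48 × 5/9 = +26.6667°C.
Final Celsius temperature: 324.0000 + 26.6667 = 350.6667°C.
In kelvin: 350.6667 + 273.15 = 623.8 K.

623.8 K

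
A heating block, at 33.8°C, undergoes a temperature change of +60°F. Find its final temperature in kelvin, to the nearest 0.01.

340.28 K

The 60°F change is an interval, so only the factor 5/9 applies: +60 × 5/9 = +33.3333°C.
Final Celsius temperature: 33.8000 + 33.3333 = 67.1333°C.
In kelvin: 67.1333 + 273.15 = 340.28 K.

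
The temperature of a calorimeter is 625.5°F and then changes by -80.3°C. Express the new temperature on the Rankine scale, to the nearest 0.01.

940.63°R

Initial temperature in Celsius: (625.5 - 32) × 5/9 = 329.7222°C.
Final Celsius temperature: 329.7222 - 80.3000 = 249.4222°C.
In Rankine: 249.4222 × 1.8 + 491.67 = 940.63°R.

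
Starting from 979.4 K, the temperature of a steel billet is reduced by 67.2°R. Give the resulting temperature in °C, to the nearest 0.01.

668.92°C

Initial temperature in Celsius: 979.4 - 273.15 = 706.2500°C.
The 67.2°R change is an interval, so only the factor 5/9 applies: -67.2 × 5/9 = -37.3333°C.
Final Celsius temperature: 706.2500 - 37.3333 = 668.9167°C.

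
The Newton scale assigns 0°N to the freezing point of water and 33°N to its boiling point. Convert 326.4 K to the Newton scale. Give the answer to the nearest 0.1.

17.6°N

First in Celsius: 326.4 - 273.15 = 53.2500°C.
Linearly onto the Newton scale: 0 + (53.2500 / 100) × (33 - 0) = 17.6°N.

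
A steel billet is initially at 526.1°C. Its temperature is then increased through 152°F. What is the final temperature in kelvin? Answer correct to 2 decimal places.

883.69 K

The 152°F change is an interval, so only the factor 5/9 applies: +152 × 5/9 = +84.4444°C.
Final Celsius temperature: 526.1000 + 84.4444 = 610.5444°C.
In kelvin: 610.5444 + 273.15 = 883.69 K.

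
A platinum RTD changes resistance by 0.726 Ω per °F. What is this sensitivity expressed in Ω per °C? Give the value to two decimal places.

The quantity depends on a temperature interval, so only the ratio of degree sizes applies; the offset between the scales is irrelevant.
A change of 1°C is a change of 1.8°F, so per °C the value is 0.726 × 1.8 = 1.31.

1.31 Ω per °C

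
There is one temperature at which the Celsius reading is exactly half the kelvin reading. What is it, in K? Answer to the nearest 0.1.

546.3 K

Let K be the kelvin reading. The Celsius reading is C = 1·K - 273.15.
Require C = 0.5·K: 1·K - 273.15 = 0.5·K.
(0.5)·K = 273.15  ⇒  K = 546.3.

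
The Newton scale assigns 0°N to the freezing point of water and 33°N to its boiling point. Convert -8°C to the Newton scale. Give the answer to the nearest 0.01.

-2.64°N

Linearly onto the Newton scale: 0 + (-8.0000 / 100) × (33 - 0) = -2.64°N.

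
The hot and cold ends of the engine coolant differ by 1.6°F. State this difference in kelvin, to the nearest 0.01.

An interval of 1°F corresponds to 5/9 K.
1.6 × 5/9 = 0.89.

0.89 K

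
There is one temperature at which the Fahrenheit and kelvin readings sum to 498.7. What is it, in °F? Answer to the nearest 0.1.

Let F be the Fahrenheit reading. The kelvin reading is K = 5/9·F + 255.372.
Require F + K = 498.7: (14/9)·F + 255.372 = 498.7.
F = (498.7 - 255.372) / (14/9) = 156.4.

156.4°F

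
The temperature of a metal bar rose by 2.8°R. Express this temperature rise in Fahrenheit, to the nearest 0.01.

2.80°F

Rankine and Fahrenheit degrees are the same size, so the interval is unchanged: 2.80.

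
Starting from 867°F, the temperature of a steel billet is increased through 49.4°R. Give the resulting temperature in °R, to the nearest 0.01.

1376.07°R

Initial temperature in Celsius: (867 - 32) × 5/9 = 463.8889°C.
The 49.4°R change is an interval, so only the factor 5/9 applies: +49.4 × 5/9 = +27.4444°C.
Final Celsius temperature: 463.8889 + 27.4444 = 491.3333°C.
In Rankine: 491.3333 × 1.8 + 491.67 = 1376.07°R.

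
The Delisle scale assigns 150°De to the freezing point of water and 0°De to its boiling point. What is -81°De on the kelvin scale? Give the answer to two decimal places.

427.15 K

Linear interpolation between the fixed points: C = (-81 - 150) × 100 / (0 - 150) = 154.0000°C.
Then 154.0000 + 273.15 = 427.15 K.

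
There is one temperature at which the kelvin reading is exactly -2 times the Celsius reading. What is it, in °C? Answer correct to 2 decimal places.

-91.05°C

Let C be the Celsius reading. The kelvin reading is K = 1·C + 273.15.
Require K = -2·C: 1·C + 273.15 = -2·C.
(3)·C = -273.15  ⇒  C = -91.05.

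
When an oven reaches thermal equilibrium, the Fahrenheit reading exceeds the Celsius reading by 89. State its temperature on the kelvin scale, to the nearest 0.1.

Let x be the Fahrenheit reading; then the Celsius reading is 5/9·x - 17.7778.
(5/9·x - 17.7778) - x = -89  ⇒  (-4/9)·x = -71.2222  ⇒  x = 160.2500°F.
In Celsius: (160.25 - 32) × 5/9 = 71.2500°C.
In kelvin: 71.2500 + 273.15 = 344.4 K.

344.4 K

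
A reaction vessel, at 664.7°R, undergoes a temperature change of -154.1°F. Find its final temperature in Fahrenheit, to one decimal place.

50.9°F

Initial temperature in Celsius: (664.7 - 491.67) × 5/9 = 96.1278°C.
The 154.1°F change is an interval, so only the factor 5/9 applies: -154.1 × 5/9 = -85.6111°C.
Final Celsius temperature: 96.1278 - 85.6111 = 10.5167°C.
In Fahrenheit: 10.5167 × 1.8 + 32 = 50.9°F.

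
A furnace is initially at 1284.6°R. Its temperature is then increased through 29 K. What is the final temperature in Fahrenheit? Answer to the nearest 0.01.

Initial temperature in Celsius: (1284.6 - 491.67) × 5/9 = 440.5167°C.
The 29 K change is an interval; Kelvin and Celsius degrees are the same size, so ΔC = +29°C.
Final Celsius temperature: 440.5167 + 29.0000 = 469.5167°C.
In Fahrenheit: 469.5167 × 1.8 + 32 = 877.13°F.

877.13°F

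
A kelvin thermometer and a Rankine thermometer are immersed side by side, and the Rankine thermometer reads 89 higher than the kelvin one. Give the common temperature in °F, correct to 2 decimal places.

-259.42°F

Let x be the kelvin reading; then the Rankine reading is 1.8·x.
(1.8·x) - x = 89  ⇒  (0.8)·x = 89  ⇒  x = 111.2500 K.
In Celsius: 111.25 - 273.15 = -161.9000°C.
In Fahrenheit: -161.9000 × 1.8 + 32 = -259.42°F.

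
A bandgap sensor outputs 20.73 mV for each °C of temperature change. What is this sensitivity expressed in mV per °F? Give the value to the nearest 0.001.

Since only a temperature interval is involved, the additive offset between the scales drops out.
A change of 1°F is a change of 5/9°C, so per °F the value is 20.73 × 5/9 = 11.517.

11.517 mV per °F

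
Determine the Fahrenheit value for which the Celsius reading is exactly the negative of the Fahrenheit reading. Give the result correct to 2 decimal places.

11.43°F

Let F be the Fahrenheit reading. The Celsius reading is C = 5/9·F - 17.7778.
Require C = -1·F: 5/9·F - 17.7778 = -1·F.
(14/9)·F = 17.7778  ⇒  F = 11.43.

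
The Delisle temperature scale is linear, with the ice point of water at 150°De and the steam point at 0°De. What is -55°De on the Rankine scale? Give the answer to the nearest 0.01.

Linear interpolation between the fixed points: C = (-55 - 150) × 100 / (0 - 150) = 136.6667°C.
Then 136.6667 × 1.8 + 491.67 = 737.67°R.

737.67°R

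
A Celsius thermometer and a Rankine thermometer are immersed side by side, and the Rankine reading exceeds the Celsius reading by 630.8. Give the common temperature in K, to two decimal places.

Let x be the Celsius reading; then the Rankine reading is 1.8·x + 491.67.
(1.8·x + 491.67) - x = 630.8  ⇒  (0.8)·x = 139.13  ⇒  x = 173.9125°C.
In kelvin: 173.9125 + 273.15 = 447.06 K.

447.06 K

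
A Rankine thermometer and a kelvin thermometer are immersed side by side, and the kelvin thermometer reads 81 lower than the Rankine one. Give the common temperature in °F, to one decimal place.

-277.4°F

Let x be the Rankine reading; then the kelvin reading is 5/9·x.
(5/9·x) - x = -81  ⇒  (-4/9)·x = -81  ⇒  x = 182.2500°R.
In Celsius: (182.25 - 491.67) × 5/9 = -171.9000°C.
In Fahrenheit: -171.9000 × 1.8 + 32 = -277.4°F.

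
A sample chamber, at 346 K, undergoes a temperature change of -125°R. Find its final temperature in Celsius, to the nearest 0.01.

Initial temperature in Celsius: 346 - 273.15 = 72.8500°C.
The 125°R change is an interval, so only the factor 5/9 applies: -125 × 5/9 = -69.4444°C.
Final Celsius temperature: 72.8500 - 69.4444 = 3.4056°C.

3.41°C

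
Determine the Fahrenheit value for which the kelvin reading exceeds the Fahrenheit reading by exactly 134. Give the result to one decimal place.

Let F be the Fahrenheit reading. The kelvin reading is K = 5/9·F + 255.372.
Require K - F = 134: (-4/9)·F + 255.372 = 134.
F = (134 - 255.372) / (-4/9) = 273.1.

273.1°F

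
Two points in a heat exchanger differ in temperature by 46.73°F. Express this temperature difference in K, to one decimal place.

26.0 K

Only the scale ratio 5/9 matters for a change in temperature.
46.73 × 5/9 = 26.0.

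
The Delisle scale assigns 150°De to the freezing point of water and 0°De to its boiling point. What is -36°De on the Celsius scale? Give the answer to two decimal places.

124.00°C

Linear interpolation between the fixed points: C = (-36 - 150) × 100 / (0 - 150) = 124.0000°C.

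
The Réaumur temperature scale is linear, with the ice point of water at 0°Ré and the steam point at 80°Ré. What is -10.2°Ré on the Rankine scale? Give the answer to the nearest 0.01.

Linear interpolation between the fixed points: C = (-10.2 - 0) × 100 / (80 - 0) = -12.7500°C.
Then -12.7500 × 1.8 + 491.67 = 468.72°R.

468.72°R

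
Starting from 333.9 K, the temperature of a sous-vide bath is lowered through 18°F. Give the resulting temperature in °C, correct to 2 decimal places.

Initial temperature in Celsius: 333.9 - 273.15 = 60.7500°C.
The 18°F change is an interval, so only the factor 5/9 applies: -18 × 5/9 = -10.0000°C.
Final Celsius temperature: 60.7500 - 10.0000 = 50.7500°C.

50.75°C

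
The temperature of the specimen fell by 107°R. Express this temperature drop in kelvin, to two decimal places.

An interval of 1°R corresponds to 5/9 K.
107 × 5/9 = 59.44.

59.44 K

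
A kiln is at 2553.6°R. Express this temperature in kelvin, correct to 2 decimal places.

In Celsius: (2553.6 - 491.67) × 5/9 = 1145.5167°C.
In kelvin: 1145.5167 + 273.15 = 1418.67 K.

1418.67 K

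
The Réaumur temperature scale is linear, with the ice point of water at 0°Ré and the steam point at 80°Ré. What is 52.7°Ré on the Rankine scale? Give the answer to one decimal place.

610.2°R

Linear interpolation between the fixed points: C = (52.7 - 0) × 100 / (80 - 0) = 65.8750°C.
Then 65.8750 × 1.8 + 491.67 = 610.2°R.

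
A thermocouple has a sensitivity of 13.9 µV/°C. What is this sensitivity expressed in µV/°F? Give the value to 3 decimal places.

7.722 µV/°F

Since only a temperature interval is involved, the additive offset between the scales drops out.
A change of 1°F is a change of 5/9°C, so per °F the value is 13.9 × 5/9 = 7.722.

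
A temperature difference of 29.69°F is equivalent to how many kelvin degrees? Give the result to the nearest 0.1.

16.5 K

An interval of 1°F corresponds to 5/9 K.
29.69 × 5/9 = 16.5.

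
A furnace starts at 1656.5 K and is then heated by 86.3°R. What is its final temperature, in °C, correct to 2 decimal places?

Initial temperature in Celsius: 1656.5 - 273.15 = 1383.3500°C.
The 86.3°R change is an interval, so only the factor 5/9 applies: +86.3 × 5/9 = +47.9444°C.
Final Celsius temperature: 1383.3500 + 47.9444 = 1431.2944°C.

1431.29°C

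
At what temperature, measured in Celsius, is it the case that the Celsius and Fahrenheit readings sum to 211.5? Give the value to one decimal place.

64.1°C

Let C be the Celsius reading. The Fahrenheit reading is F = 1.8·C + 32.
Require C + F = 211.5: (2.8)·C + 32 = 211.5.
C = (211.5 - 32) / (2.8) = 64.1.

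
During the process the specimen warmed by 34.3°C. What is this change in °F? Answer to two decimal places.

61.74°F

An interval of 1°C corresponds to 1.8°F.
34.3 × 1.8 = 61.74.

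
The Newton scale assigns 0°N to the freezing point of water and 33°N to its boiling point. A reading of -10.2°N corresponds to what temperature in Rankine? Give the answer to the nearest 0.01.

Linear interpolation between the fixed points: C = (-10.2 - 0) × 100 / (33 - 0) = -30.9091°C.
Then -30.9091 × 1.8 + 491.67 = 436.03°R.

436.03°R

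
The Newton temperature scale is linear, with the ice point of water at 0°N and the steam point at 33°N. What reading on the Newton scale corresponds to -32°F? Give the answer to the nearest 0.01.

-11.73°N

First in Celsius: (-32 - 32) × 5/9 = -35.5556°C.
Linearly onto the Newton scale: 0 + (-35.5556 / 100) × (33 - 0) = -11.73°N.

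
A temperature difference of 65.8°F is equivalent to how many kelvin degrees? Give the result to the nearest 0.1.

For a temperature interval the offset drops out; only the factor 5/9 applies.
65.8 × 5/9 = 36.6.

36.6 K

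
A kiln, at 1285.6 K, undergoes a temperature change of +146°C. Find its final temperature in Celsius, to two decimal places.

Initial temperature in Celsius: 1285.6 - 273.15 = 1012.4500°C.
Final Celsius temperature: 1012.4500 + 146.0000 = 1158.4500°C.

1158.45°C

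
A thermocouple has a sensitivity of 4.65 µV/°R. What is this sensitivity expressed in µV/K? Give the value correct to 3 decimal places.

8.370 µV/K

The quantity depends on a temperature interval, so only the ratio of degree sizes applies; the offset between the scales is irrelevant.
A change of 1 K is a change of 1.8°R, so per K the value is 4.65 × 1.8 = 8.370.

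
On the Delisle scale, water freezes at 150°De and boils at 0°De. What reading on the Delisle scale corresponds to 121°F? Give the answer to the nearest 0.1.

First in Celsius: (121 - 32) × 5/9 = 49.4444°C.
Linearly onto the Delisle scale: 150 + (49.4444 / 100) × (0 - 150) = 75.8°De.

75.8°De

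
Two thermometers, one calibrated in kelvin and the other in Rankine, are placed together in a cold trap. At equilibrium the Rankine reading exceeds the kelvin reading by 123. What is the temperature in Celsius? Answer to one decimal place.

Let x be the kelvin reading; then the Rankine reading is 1.8·x.
(1.8·x) - x = 123  ⇒  (0.8)·x = 123  ⇒  x = 153.7500 K.
In Celsius: 153.75 - 273.15 = -119.4°C.

-119.4°C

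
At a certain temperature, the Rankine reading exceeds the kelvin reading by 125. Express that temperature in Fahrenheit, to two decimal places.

-178.42°F

Let x be the kelvin reading; then the Rankine reading is 1.8·x.
(1.8·x) - x = 125  ⇒  (0.8)·x = 125  ⇒  x = 156.2500 K.
In Celsius: 156.25 - 273.15 = -116.9000°C.
In Fahrenheit: -116.9000 × 1.8 + 32 = -178.42°F.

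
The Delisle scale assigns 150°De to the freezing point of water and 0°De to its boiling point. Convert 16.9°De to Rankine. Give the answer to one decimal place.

651.4°R

Linear interpolation between the fixed points: C = (16.9 - 150) × 100 / (0 - 150) = 88.7333°C.
Then 88.7333 × 1.8 + 491.67 = 651.4°R.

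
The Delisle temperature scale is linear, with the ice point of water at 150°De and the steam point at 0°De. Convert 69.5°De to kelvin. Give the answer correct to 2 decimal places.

326.82 K

Linear interpolation between the fixed points: C = (69.5 - 150) × 100 / (0 - 150) = 53.6667°C.
Then 53.6667 + 273.15 = 326.82 K.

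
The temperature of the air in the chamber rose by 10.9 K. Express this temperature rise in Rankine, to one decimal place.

For a temperature interval the offset drops out; only the factor 1.8 applies.
10.9 × 1.8 = 19.6.

19.6°R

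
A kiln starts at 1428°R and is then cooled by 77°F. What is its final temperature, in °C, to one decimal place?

477.4°C

Initial temperature in Celsius: (1428 - 491.67) × 5/9 = 520.1833°C.
The 77°F change is an interval, so only the factor 5/9 applies: -77 × 5/9 = -42.7778°C.
Final Celsius temperature: 520.1833 - 42.7778 = 477.4056°C.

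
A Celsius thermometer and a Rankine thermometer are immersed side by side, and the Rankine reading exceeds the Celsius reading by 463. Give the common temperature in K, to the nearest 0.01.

237.31 K

Let x be the Celsius reading; then the Rankine reading is 1.8·x + 491.67.
(1.8·x + 491.67) - x = 463  ⇒  (0.8)·x = -28.67  ⇒  x = -35.8375°C.
In kelvin: -35.8375 + 273.15 = 237.31 K.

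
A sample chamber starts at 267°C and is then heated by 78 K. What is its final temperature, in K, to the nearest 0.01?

618.15 K

The 78 K change is an interval; Kelvin and Celsius degrees are the same size, so ΔC = +78°C.
Final Celsius temperature: 267.0000 + 78.0000 = 345.0000°C.
In kelvin: 345.0000 + 273.15 = 618.15 K.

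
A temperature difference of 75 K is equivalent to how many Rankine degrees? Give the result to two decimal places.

135.00°R

Only the scale ratio 1.8 matters for a change in temperature.
75 × 1.8 = 135.00.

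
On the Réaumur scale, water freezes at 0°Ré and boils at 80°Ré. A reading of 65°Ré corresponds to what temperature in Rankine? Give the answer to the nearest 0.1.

637.9°R

Linear interpolation between the fixed points: C = (65 - 0) × 100 / (80 - 0) = 81.2500°C.
Then 81.2500 × 1.8 + 491.67 = 637.9°R.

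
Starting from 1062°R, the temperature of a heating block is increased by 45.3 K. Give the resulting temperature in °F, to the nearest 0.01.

Initial temperature in Celsius: (1062 - 491.67) × 5/9 = 316.8500°C.
The 45.3 K change is an interval; Kelvin and Celsius degrees are the same size, so ΔC = +45.3°C.
Final Celsius temperature: 316.8500 + 45.3000 = 362.1500°C.
In Fahrenheit: 362.1500 × 1.8 + 32 = 683.87°F.

683.87°F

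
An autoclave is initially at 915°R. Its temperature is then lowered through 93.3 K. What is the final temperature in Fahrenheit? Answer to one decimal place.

Initial temperature in Celsius: (915 - 491.67) × 5/9 = 235.1833°C.
The 93.3 K change is an interval; Kelvin and Celsius degrees are the same size, so ΔC = -93.3°C.
Final Celsius temperature: 235.1833 - 93.3000 = 141.8833°C.
In Fahrenheit: 141.8833 × 1.8 + 32 = 287.4°F.

287.4°F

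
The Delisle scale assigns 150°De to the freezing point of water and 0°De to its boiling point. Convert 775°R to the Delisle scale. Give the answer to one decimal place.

First in Celsius: (775 - 491.67) × 5/9 = 157.4056°C.
Linearly onto the Delisle scale: 150 + (157.4056 / 100) × (0 - 150) = -86.1°De.

-86.1°De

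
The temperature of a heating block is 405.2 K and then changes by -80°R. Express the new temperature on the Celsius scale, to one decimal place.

87.6°C

Initial temperature in Celsius: 405.2 - 273.15 = 132.0500°C.
The 80°R change is an interval, so only the factor 5/9 applies: -80 × 5/9 = -44.4444°C.
Final Celsius temperature: 132.0500 - 44.4444 = 87.6056°C.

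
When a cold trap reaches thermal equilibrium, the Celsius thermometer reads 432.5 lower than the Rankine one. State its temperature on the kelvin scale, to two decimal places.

Let x be the Rankine reading; then the Celsius reading is 5/9·x - 273.15.
(5/9·x - 273.15) - x = -432.5  ⇒  (-4/9)·x = -159.35  ⇒  x = 358.5375°R.
In Celsius: (358.5375 - 491.67) × 5/9 = -73.9625°C.
In kelvin: -73.9625 + 273.15 = 199.19 K.

199.19 K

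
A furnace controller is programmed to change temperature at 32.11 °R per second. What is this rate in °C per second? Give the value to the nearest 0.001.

Since only a temperature interval is involved, the additive offset between the scales drops out.
A change of 1°R is a change of 5/9°C, so 32.11 × 5/9 = 17.839.

17.839 °C/second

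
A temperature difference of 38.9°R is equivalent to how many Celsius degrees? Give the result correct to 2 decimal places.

For a temperature interval the offset drops out; only the factor 5/9 applies.
38.9 × 5/9 = 21.61.

21.61°C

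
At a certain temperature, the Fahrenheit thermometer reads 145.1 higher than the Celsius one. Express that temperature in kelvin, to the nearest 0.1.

Let x be the Celsius reading; then the Fahrenheit reading is 1.8·x + 32.
(1.8·x + 32) - x = 145.1  ⇒  (0.8)·x = 113.1  ⇒  x = 141.3750°C.
In kelvin: 141.3750 + 273.15 = 414.5 K.

414.5 K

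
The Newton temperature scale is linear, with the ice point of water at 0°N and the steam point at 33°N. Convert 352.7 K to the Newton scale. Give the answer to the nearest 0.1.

First in Celsius: 352.7 - 273.15 = 79.5500°C.
Linearly onto the Newton scale: 0 + (79.5500 / 100) × (33 - 0) = 26.3°N.

26.3°N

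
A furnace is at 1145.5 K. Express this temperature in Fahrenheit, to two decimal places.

In Celsius: 1145.5 - 273.15 = 872.3500°C.
In Fahrenheit: 872.3500 × 1.8 + 32 = 1602.23°F.

1602.23°F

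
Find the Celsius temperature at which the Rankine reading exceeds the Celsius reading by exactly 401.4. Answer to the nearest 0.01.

Let C be the Celsius reading. The Rankine reading is R = 1.8·C + 491.67.
Require R - C = 401.4: (0.8)·C + 491.67 = 401.4.
C = (401.4 - 491.67) / (0.8) = -112.84.

-112.84°C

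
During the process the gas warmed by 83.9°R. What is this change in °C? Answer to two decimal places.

Only the scale ratio 5/9 matters for a change in temperature.
83.9 × 5/9 = 46.61.

46.61°C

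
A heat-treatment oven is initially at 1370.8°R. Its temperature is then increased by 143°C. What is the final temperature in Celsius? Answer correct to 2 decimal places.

631.41°C

Initial temperature in Celsius: (1370.8 - 491.67) × 5/9 = 488.4056°C.
Final Celsius temperature: 488.4056 + 143.0000 = 631.4056°C.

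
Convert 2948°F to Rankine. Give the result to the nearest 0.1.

3407.7°R

In Celsius: (2948 - 32) × 5/9 = 1620.0000°C.
In Rankine: 1620.0000 × 1.8 + 491.67 = 3407.7°R.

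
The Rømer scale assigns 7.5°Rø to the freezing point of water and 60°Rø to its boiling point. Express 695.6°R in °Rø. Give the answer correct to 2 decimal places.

66.98°Rø

First in Celsius: (695.6 - 491.67) × 5/9 = 113.2944°C.
Linearly onto the Rømer scale: 7.5 + (113.2944 / 100) × (60 - 7.5) = 66.98°Rø.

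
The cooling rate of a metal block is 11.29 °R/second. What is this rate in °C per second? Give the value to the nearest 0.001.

6.272 °C/second

The quantity depends on a temperature interval, so only the ratio of degree sizes applies; the offset between the scales is irrelevant.
A change of 1°R is a change of 5/9°C, so 11.29 × 5/9 = 6.272.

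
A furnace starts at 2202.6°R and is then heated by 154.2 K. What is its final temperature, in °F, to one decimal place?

2020.5°F

Initial temperature in Celsius: (2202.6 - 491.67) × 5/9 = 950.5167°C.
The 154.2 K change is an interval; Kelvin and Celsius degrees are the same size, so ΔC = +154.2°C.
Final Celsius temperature: 950.5167 + 154.2000 = 1104.7167°C.
In Fahrenheit: 1104.7167 × 1.8 + 32 = 2020.5°F.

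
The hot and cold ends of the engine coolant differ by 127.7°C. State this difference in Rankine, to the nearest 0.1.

229.9°R

An interval of 1°C corresponds to 1.8°R.
127.7 × 1.8 = 229.9.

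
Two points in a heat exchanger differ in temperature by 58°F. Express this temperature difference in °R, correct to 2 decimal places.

Fahrenheit and Rankine degrees are the same size, so the interval is unchanged: 58.00.

58.00°R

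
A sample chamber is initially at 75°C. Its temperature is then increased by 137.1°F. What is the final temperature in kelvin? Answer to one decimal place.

The 137.1°F change is an interval, so only the factor 5/9 applies: +137.1 × 5/9 = +76.1667°C.
Final Celsius temperature: 75.0000 + 76.1667 = 151.1667°C.
In kelvin: 151.1667 + 273.15 = 424.3 K.

424.3 K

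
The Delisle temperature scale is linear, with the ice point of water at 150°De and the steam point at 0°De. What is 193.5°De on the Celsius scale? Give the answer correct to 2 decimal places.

-29.00°C

Linear interpolation between the fixed points: C = (193.5 - 150) × 100 / (0 - 150) = -29.0000°C.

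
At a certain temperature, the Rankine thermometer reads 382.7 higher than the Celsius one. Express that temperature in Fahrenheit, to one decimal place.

Let x be the Celsius reading; then the Rankine reading is 1.8·x + 491.67.
(1.8·x + 491.67) - x = 382.7  ⇒  (0.8)·x = -108.97  ⇒  x = -136.2125°C.
In Fahrenheit: -136.2125 × 1.8 + 32 = -213.2°F.

-213.2°F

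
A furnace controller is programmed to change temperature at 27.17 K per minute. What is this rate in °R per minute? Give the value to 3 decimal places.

Since only a temperature interval is involved, the additive offset between the scales drops out.
A change of 1 K is a change of 1.8°R, so 27.17 × 1.8 = 48.906.

48.906 °R/minute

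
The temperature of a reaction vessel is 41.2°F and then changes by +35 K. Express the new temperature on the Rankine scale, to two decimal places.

Initial temperature in Celsius: (41.2 - 32) × 5/9 = 5.1111°C.
The 35 K change is an interval; Kelvin and Celsius degrees are the same size, so ΔC = +35°C.
Final Celsius temperature: 5.1111 + 35.0000 = 40.1111°C.
In Rankine: 40.1111 × 1.8 + 491.67 = 563.87°R.

563.87°R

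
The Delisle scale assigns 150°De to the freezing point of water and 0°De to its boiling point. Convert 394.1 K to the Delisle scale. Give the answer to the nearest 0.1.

-31.4°De

First in Celsius: 394.1 - 273.15 = 120.9500°C.
Linearly onto the Delisle scale: 150 + (120.9500 / 100) × (0 - 150) = -31.4°De.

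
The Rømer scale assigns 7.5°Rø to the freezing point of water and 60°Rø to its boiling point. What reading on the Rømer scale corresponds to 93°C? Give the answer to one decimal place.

56.3°Rø

Linearly onto the Rømer scale: 7.5 + (93.0000 / 100) × (60 - 7.5) = 56.3°Rø.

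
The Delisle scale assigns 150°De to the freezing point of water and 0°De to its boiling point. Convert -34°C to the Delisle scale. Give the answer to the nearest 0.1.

Linearly onto the Delisle scale: 150 + (-34.0000 / 100) × (0 - 150) = 201.0°De.

201.0°De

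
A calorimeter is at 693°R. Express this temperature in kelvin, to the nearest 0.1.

385.0 K

In Celsius: (693 - 491.67) × 5/9 = 111.8500°C.
In kelvin: 111.8500 + 273.15 = 385.0 K.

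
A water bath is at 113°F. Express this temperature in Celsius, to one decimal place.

In Celsius: (113 - 32) × 5/9 = 45.0000°C.

45.0°C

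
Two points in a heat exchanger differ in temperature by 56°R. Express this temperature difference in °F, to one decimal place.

56.0°F

Rankine and Fahrenheit degrees are the same size, so the interval is unchanged: 56.0.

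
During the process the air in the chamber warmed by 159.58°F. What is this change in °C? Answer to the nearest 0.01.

An interval of 1°F corresponds to 5/9°C.
159.58 × 5/9 = 88.66.

88.66°C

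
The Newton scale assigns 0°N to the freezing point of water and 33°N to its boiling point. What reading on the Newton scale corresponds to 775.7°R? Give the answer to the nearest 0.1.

52.1°N

First in Celsius: (775.7 - 491.67) × 5/9 = 157.7944°C.
Linearly onto the Newton scale: 0 + (157.7944 / 100) × (33 - 0) = 52.1°N.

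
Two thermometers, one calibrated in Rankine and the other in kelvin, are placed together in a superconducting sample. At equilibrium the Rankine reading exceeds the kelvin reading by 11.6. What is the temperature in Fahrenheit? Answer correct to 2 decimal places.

Let x be the Rankine reading; then the kelvin reading is 5/9·x.
(5/9·x) - x = -11.6  ⇒  (-4/9)·x = -11.6  ⇒  x = 26.1000°R.
In Celsius: (26.1 - 491.67) × 5/9 = -258.6500°C.
In Fahrenheit: -258.6500 × 1.8 + 32 = -433.57°F.

-433.57°F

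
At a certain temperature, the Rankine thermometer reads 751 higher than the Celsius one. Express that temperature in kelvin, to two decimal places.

Let x be the Celsius reading; then the Rankine reading is 1.8·x + 491.67.
(1.8·x + 491.67) - x = 751  ⇒  (0.8)·x = 259.33  ⇒  x = 324.1625°C.
In kelvin: 324.1625 + 273.15 = 597.31 K.

597.31 K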